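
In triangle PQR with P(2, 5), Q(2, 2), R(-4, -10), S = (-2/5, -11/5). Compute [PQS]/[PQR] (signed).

2/5

[PQR] = ½·(2·(2−(-10)) + 2·(-10−5) + (-4)·(5−2)) = ½·(24 − 30 − 12) = -9.
[PQS] = ½·(2·(2−(-11/5)) + 2·(-11/5−5) + (-2/5)·(5−2)) = ½·(42/5 − 72/5 − 6/5) = -18/5, so the ratio is (-18/5)/(-9) = 2/5.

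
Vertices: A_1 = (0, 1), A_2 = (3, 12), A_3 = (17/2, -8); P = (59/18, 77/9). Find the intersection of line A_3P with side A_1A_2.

(21/8, 85/8)

Barycentric coordinates of P with respect to A_1A_2A_3: (1/9, 7/9, 1/9).
On side A_1A_2 the A_3-coordinate is zero; dropping P's A_3-weight 1/9 and renormalizing the remaining 1/9 : 7/9 gives weights 1/8, 7/8 on A_1, A_2.
Q = (1/8)·(0, 1) + (7/8)·(3, 12) = (21/8, 85/8).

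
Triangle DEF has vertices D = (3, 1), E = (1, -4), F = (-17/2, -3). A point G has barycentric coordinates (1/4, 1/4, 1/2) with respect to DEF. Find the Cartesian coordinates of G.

(-13/4, -9/4)

G = (1/4)·D + (1/4)·E + (1/2)·F.
x-coordinate: (1/4)·3 + (1/4)·1 + (1/2)·(-17/2) = -13/4.
y-coordinate: (1/4)·1 + (1/4)·(-4) + (1/2)·(-3) = -9/4.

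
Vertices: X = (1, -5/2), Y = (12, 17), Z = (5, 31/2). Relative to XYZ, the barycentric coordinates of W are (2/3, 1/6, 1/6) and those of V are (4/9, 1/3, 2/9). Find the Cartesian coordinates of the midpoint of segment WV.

Barycentric coordinates of the midpoint are the average: (5/9, 1/4, 7/36).
Converting: (5/9)·X + (1/4)·Y + (7/36)·Z = (163/36, 47/8).

(163/36, 47/8)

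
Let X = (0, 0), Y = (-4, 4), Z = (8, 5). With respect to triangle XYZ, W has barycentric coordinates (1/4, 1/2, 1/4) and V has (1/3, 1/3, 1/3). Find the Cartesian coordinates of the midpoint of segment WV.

Barycentric coordinates of the midpoint are the average: (7/24, 5/12, 7/24).
Converting: (7/24)·X + (5/12)·Y + (7/24)·Z = (2/3, 25/8).

(2/3, 25/8)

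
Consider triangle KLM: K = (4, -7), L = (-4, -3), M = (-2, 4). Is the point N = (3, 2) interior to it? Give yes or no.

Barycentric coordinates of N: (39/64, -43/64, 17/16).
The three coordinates are positive, negative, positive; a point is interior exactly when all three are positive.

no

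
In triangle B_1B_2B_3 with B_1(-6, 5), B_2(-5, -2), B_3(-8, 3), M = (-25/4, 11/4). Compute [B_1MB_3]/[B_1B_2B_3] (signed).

[B_1B_2B_3] = ½·((-6)·(-2−3) + (-5)·(3−5) + (-8)·(5−(-2))) = ½·(30 + 10 − 56) = -8.
[B_1MB_3] = ½·((-6)·(11/4−3) + (-25/4)·(3−5) + (-8)·(5−(11/4))) = ½·(3/2 + 25/2 − 18) = -2, so the ratio is (-2)/(-8) = 1/4.

1/4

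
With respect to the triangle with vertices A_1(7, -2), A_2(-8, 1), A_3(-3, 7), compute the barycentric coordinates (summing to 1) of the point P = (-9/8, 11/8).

(3/8, 3/8, 1/4)

Signed area of the reference triangle: [A_1A_2A_3] = ½·(7·(1−7) + (-8)·(7−(-2)) + (-3)·(-2−1)) = ½·(-42 − 72 + 9) = -105/2.
[PA_2A_3] = ½·((-9/8)·(1−7) + (-8)·(7−(11/8)) + (-3)·(11/8−1)) = ½·(27/4 − 45 − 9/8) = -315/16, so the A_1-coordinate is (-315/16)/(-105/2) = 3/8.
[A_1PA_3] = ½·(7·(11/8−7) + (-9/8)·(7−(-2)) + (-3)·(-2−(11/8))) = ½·(-315/8 − 81/8 + 81/8) = -315/16, so the A_2-coordinate is 3/8.
[A_1A_2P] = ½·(7·(1−(11/8)) + (-8)·(11/8−(-2)) + (-9/8)·(-2−1)) = ½·(-21/8 − 27 + 27/8) = -105/8, so the A_3-coordinate is 1/4.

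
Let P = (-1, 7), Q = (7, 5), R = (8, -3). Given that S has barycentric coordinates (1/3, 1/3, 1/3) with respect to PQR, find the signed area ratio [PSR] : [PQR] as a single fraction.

1/3

The signed ratio [PSR]/[PQR] equals the barycentric coordinate of S at vertex Q, which is 1/3.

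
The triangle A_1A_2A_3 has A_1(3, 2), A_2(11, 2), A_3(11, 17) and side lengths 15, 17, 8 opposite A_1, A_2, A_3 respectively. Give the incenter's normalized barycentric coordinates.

The incenter has barycentric coordinates proportional to the opposite side lengths: (15 : 17 : 8).
Normalizing by 15+17+8 = 40 gives (3/8, 17/40, 1/5).

(3/8, 17/40, 1/5)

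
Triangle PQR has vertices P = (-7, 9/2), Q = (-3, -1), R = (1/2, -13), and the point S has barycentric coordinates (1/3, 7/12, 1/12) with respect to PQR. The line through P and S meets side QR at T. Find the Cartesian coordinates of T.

Line PS meets QR where the P-coordinate vanishes; zeroing S's P-weight and renormalizing leaves Q, R-weights 7/12 : 1/12 → (7/8, 1/8).
So T = (7/8)·Q + (1/8)·R = (-41/16, -5/2).

(-41/16, -5/2)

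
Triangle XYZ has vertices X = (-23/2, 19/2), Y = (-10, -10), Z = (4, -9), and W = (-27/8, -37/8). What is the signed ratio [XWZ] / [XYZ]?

1/4

[XYZ] = ½·((-23/2)·(-10−(-9)) + (-10)·(-9−(19/2)) + 4·(19/2−(-10))) = ½·(23/2 + 185 + 78) = 549/4.
[XWZ] = ½·((-23/2)·(-37/8−(-9)) + (-27/8)·(-9−(19/2)) + 4·(19/2−(-37/8))) = ½·(-805/16 + 999/16 + 113/2) = 549/16, so the ratio is (549/16)/(549/4) = 1/4.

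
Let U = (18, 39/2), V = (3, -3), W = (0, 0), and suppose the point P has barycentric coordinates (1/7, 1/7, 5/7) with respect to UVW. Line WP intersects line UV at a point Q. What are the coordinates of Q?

Line WP meets UV where the W-coordinate vanishes; zeroing P's W-weight and renormalizing leaves U, V-weights 1/7 : 1/7 → (1/2, 1/2).
So Q = (1/2)·U + (1/2)·V = (21/2, 33/4).

(21/2, 33/4)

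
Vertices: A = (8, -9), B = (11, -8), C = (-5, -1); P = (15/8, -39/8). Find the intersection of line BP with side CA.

(4/7, -31/7)

Barycentric coordinates of P with respect to ABC: (3/8, 1/8, 1/2).
On side CA the B-coordinate is zero; dropping P's B-weight 1/8 and renormalizing the remaining 1/2 : 3/8 gives weights 4/7, 3/7 on C, A.
Q = (4/7)·(-5, -1) + (3/7)·(8, -9) = (4/7, -31/7).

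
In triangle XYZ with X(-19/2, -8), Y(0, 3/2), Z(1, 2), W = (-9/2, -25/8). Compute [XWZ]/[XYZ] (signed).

1/4

[XYZ] = ½·((-19/2)·(3/2−2) + 0·(2−(-8)) + 1·(-8−(3/2))) = ½·(19/4 + 0 − 19/2) = -19/8.
[XWZ] = ½·((-19/2)·(-25/8−2) + (-9/2)·(2−(-8)) + 1·(-8−(-25/8))) = ½·(779/16 − 45 − 39/8) = -19/32, so the ratio is (-19/32)/(-19/8) = 1/4.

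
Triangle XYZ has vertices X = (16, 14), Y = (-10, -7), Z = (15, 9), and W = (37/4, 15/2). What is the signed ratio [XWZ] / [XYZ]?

1/4

[XYZ] = ½·(16·(-7−9) + (-10)·(9−14) + 15·(14−(-7))) = ½·(-256 + 50 + 315) = 109/2.
[XWZ] = ½·(16·(15/2−9) + (37/4)·(9−14) + 15·(14−(15/2))) = ½·(-24 − 185/4 + 195/2) = 109/8, so the ratio is (109/8)/(109/2) = 1/4.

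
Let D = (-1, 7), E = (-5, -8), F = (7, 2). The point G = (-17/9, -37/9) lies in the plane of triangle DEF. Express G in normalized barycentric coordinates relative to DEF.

Signed area of the reference triangle: [DEF] = ½·((-1)·(-8−2) + (-5)·(2−7) + 7·(7−(-8))) = ½·(10 + 25 + 105) = 70.
[GEF] = ½·((-17/9)·(-8−2) + (-5)·(2−(-37/9)) + 7·(-37/9−(-8))) = ½·(170/9 − 275/9 + 245/9) = 70/9, so the D-coordinate is (70/9)/70 = 1/9.
[DGF] = ½·((-1)·(-37/9−2) + (-17/9)·(2−7) + 7·(7−(-37/9))) = ½·(55/9 + 85/9 + 700/9) = 140/3, so the E-coordinate is 2/3.
[DEG] = ½·((-1)·(-8−(-37/9)) + (-5)·(-37/9−7) + (-17/9)·(7−(-8))) = ½·(35/9 + 500/9 − 85/3) = 140/9, so the F-coordinate is 2/9.
Check: 1/9 + 2/3 + 2/9 = 1.

(1/9, 2/3, 2/9)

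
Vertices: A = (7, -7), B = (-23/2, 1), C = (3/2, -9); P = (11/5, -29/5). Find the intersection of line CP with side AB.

Barycentric coordinates of P with respect to ABC: (3/5, 1/5, 1/5).
On side AB the C-coordinate is zero; dropping P's C-weight 1/5 and renormalizing the remaining 3/5 : 1/5 gives weights 3/4, 1/4 on A, B.
Q = (3/4)·(7, -7) + (1/4)·(-23/2, 1) = (19/8, -5).

(19/8, -5)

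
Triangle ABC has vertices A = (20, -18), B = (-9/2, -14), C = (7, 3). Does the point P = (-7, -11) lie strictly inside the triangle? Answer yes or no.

Barycentric coordinates of P: (-154/925, 952/925, 127/925).
The three coordinates are negative, positive, positive; a point is interior exactly when all three are positive.

no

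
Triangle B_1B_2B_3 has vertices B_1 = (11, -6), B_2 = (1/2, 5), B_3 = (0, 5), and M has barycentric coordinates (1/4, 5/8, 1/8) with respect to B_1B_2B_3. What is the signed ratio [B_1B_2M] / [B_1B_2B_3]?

1/8

The signed ratio [B_1B_2M]/[B_1B_2B_3] equals the barycentric coordinate of M at vertex B_3, which is 1/8.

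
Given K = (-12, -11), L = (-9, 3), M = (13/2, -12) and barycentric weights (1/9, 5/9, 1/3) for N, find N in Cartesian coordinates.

(-25/6, -32/9)

N = (1/9)·K + (5/9)·L + (1/3)·M.
x-coordinate: (1/9)·(-12) + (5/9)·(-9) + (1/3)·(13/2) = -25/6.
y-coordinate: (1/9)·(-11) + (5/9)·3 + (1/3)·(-12) = -32/9.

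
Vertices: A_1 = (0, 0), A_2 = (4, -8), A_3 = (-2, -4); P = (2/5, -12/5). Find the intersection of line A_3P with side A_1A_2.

(1, -2)

Barycentric coordinates of P with respect to A_1A_2A_3: (3/5, 1/5, 1/5).
On side A_1A_2 the A_3-coordinate is zero; dropping P's A_3-weight 1/5 and renormalizing the remaining 3/5 : 1/5 gives weights 3/4, 1/4 on A_1, A_2.
Q = (3/4)·(0, 0) + (1/4)·(4, -8) = (1, -2).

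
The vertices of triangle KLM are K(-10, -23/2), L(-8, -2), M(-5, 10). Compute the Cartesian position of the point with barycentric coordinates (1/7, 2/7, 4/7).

(-46/7, 7/2)

N = (1/7)·K + (2/7)·L + (4/7)·M.
x-coordinate: (1/7)·(-10) + (2/7)·(-8) + (4/7)·(-5) = -46/7.
y-coordinate: (1/7)·(-23/2) + (2/7)·(-2) + (4/7)·10 = 7/2.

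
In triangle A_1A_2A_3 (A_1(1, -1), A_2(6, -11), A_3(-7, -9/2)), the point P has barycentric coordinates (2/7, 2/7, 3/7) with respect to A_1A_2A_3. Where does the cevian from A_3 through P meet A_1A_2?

(7/2, -6)

Line A_3P meets A_1A_2 where the A_3-coordinate vanishes; zeroing P's A_3-weight and renormalizing leaves A_1, A_2-weights 2/7 : 2/7 → (1/2, 1/2).
So Q = (1/2)·A_1 + (1/2)·A_2 = (7/2, -6).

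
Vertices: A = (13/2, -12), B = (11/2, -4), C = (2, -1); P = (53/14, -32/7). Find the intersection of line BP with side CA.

(7/2, -14/3)

Barycentric coordinates of P with respect to ABC: (2/7, 1/7, 4/7).
On side CA the B-coordinate is zero; dropping P's B-weight 1/7 and renormalizing the remaining 4/7 : 2/7 gives weights 2/3, 1/3 on C, A.
Q = (2/3)·(2, -1) + (1/3)·(13/2, -12) = (7/2, -14/3).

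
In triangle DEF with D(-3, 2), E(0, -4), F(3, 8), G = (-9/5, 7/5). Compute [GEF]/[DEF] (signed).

[DEF] = ½·((-3)·(-4−8) + 0·(8−2) + 3·(2−(-4))) = ½·(36 + 0 + 18) = 27.
[GEF] = ½·((-9/5)·(-4−8) + 0·(8−(7/5)) + 3·(7/5−(-4))) = ½·(108/5 + 0 + 81/5) = 189/10, so the ratio is (189/10)/27 = 7/10.

7/10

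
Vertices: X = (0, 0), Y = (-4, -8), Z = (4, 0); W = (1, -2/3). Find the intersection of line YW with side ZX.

(16/11, 0)

Barycentric coordinates of W with respect to XYZ: (7/12, 1/12, 1/3).
On side ZX the Y-coordinate is zero; dropping W's Y-weight 1/12 and renormalizing the remaining 1/3 : 7/12 gives weights 4/11, 7/11 on Z, X.
V = (4/11)·(4, 0) + (7/11)·(0, 0) = (16/11, 0).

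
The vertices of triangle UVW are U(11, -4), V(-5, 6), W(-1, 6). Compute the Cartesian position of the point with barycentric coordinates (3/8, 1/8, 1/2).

P = (3/8)·U + (1/8)·V + (1/2)·W.
x-coordinate: (3/8)·11 + (1/8)·(-5) + (1/2)·(-1) = 3.
y-coordinate: (3/8)·(-4) + (1/8)·6 + (1/2)·6 = 9/4.

(3, 9/4)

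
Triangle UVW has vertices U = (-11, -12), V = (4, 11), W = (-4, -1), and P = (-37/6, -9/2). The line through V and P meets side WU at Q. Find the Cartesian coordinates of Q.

(-41/5, -38/5)

Barycentric coordinates of P with respect to UVW: (1/2, 1/6, 1/3).
On side WU the V-coordinate is zero; dropping P's V-weight 1/6 and renormalizing the remaining 1/3 : 1/2 gives weights 2/5, 3/5 on W, U.
Q = (2/5)·(-4, -1) + (3/5)·(-11, -12) = (-41/5, -38/5).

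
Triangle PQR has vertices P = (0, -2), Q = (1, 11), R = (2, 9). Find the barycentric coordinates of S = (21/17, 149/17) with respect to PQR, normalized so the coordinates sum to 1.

(2/17, 9/17, 6/17)

Signed area of the reference triangle: [PQR] = ½·(0·(11−9) + 1·(9−(-2)) + 2·(-2−11)) = ½·(0 + 11 − 26) = -15/2.
[SQR] = ½·((21/17)·(11−9) + 1·(9−(149/17)) + 2·(149/17−11)) = ½·(42/17 + 4/17 − 76/17) = -15/17, so the P-coordinate is (-15/17)/(-15/2) = 2/17.
[PSR] = ½·(0·(149/17−9) + (21/17)·(9−(-2)) + 2·(-2−(149/17))) = ½·(0 + 231/17 − 366/17) = -135/34, so the Q-coordinate is 9/17.
[PQS] = ½·(0·(11−(149/17)) + 1·(149/17−(-2)) + (21/17)·(-2−11)) = ½·(0 + 183/17 − 273/17) = -45/17, so the R-coordinate is 6/17.
Check: 2/17 + 9/17 + 6/17 = 1.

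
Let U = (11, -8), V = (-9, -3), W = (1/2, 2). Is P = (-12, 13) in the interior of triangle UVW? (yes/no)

Barycentric coordinates of P: (-334/295, 19/295, 122/59).
The three coordinates are negative, positive, positive; a point is interior exactly when all three are positive.

no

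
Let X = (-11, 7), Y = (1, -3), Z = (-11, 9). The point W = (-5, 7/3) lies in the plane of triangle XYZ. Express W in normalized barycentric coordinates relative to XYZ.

Signed area of the reference triangle: [XYZ] = ½·((-11)·(-3−9) + 1·(9−7) + (-11)·(7−(-3))) = ½·(132 + 2 − 110) = 12.
[WYZ] = ½·((-5)·(-3−9) + 1·(9−(7/3)) + (-11)·(7/3−(-3))) = ½·(60 + 20/3 − 176/3) = 4, so the X-coordinate is 4/12 = 1/3.
[XWZ] = ½·((-11)·(7/3−9) + (-5)·(9−7) + (-11)·(7−(7/3))) = ½·(220/3 − 10 − 154/3) = 6, so the Y-coordinate is 1/2.
[XYW] = ½·((-11)·(-3−(7/3)) + 1·(7/3−7) + (-5)·(7−(-3))) = ½·(176/3 − 14/3 − 50) = 2, so the Z-coordinate is 1/6.

(1/3, 1/2, 1/6)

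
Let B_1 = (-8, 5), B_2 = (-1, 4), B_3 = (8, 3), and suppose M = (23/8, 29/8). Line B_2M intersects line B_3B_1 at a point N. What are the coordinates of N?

(24/7, 25/7)

Barycentric coordinates of M with respect to B_1B_2B_3: (1/4, 1/8, 5/8).
On side B_3B_1 the B_2-coordinate is zero; dropping M's B_2-weight 1/8 and renormalizing the remaining 5/8 : 1/4 gives weights 5/7, 2/7 on B_3, B_1.
N = (5/7)·(8, 3) + (2/7)·(-8, 5) = (24/7, 25/7).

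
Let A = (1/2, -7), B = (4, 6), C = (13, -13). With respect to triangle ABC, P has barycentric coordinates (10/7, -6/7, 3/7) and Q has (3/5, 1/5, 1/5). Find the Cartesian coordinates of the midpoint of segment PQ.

Barycentric coordinates of the midpoint are the average: (71/70, -23/70, 11/35).
Converting: (71/70)·A + (-23/70)·B + (11/35)·C = (459/140, -921/70).

(459/140, -921/70)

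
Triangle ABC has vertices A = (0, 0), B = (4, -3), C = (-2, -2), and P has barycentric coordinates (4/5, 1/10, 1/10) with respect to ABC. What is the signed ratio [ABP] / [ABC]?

The signed ratio [ABP]/[ABC] equals the barycentric coordinate of P at vertex C, which is 1/10.

1/10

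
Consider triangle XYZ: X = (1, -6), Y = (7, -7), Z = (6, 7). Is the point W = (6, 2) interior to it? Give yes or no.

yes

Barycentric coordinates of W: (5/83, 25/83, 53/83).
The three coordinates are positive, positive, positive; a point is interior exactly when all three are positive.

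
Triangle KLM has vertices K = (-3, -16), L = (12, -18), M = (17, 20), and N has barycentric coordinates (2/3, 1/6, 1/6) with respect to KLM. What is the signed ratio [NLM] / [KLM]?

2/3

The signed ratio [NLM]/[KLM] equals the barycentric coordinate of N at vertex K, which is 2/3.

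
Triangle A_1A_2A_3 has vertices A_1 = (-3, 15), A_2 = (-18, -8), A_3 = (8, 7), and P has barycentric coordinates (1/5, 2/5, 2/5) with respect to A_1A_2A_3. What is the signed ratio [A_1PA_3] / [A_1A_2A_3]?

2/5

The signed ratio [A_1PA_3]/[A_1A_2A_3] equals the barycentric coordinate of P at vertex A_2, which is 2/5.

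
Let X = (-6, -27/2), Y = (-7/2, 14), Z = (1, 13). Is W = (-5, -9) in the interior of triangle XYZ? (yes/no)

yes

Barycentric coordinates of W: (84/101, 4/101, 13/101).
The three coordinates are positive, positive, positive; a point is interior exactly when all three are positive.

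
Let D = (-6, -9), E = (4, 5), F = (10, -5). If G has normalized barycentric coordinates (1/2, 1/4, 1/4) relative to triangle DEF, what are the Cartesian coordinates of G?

G = (1/2)·D + (1/4)·E + (1/4)·F.
x-coordinate: (1/2)·(-6) + (1/4)·4 + (1/4)·10 = 1/2.
y-coordinate: (1/2)·(-9) + (1/4)·5 + (1/4)·(-5) = -9/2.

(1/2, -9/2)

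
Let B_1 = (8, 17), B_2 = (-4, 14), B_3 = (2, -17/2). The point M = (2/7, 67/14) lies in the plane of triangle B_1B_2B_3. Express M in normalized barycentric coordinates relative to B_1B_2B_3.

Signed area of the reference triangle: [B_1B_2B_3] = ½·(8·(14−(-17/2)) + (-4)·(-17/2−17) + 2·(17−14)) = ½·(180 + 102 + 6) = 144.
[MB_2B_3] = ½·((2/7)·(14−(-17/2)) + (-4)·(-17/2−(67/14)) + 2·(67/14−14)) = ½·(45/7 + 372/7 − 129/7) = 144/7, so the B_1-coordinate is (144/7)/144 = 1/7.
[B_1MB_3] = ½·(8·(67/14−(-17/2)) + (2/7)·(-17/2−17) + 2·(17−(67/14))) = ½·(744/7 − 51/7 + 171/7) = 432/7, so the B_2-coordinate is 3/7.
[B_1B_2M] = ½·(8·(14−(67/14)) + (-4)·(67/14−17) + (2/7)·(17−14)) = ½·(516/7 + 342/7 + 6/7) = 432/7, so the B_3-coordinate is 3/7.

(1/7, 3/7, 3/7)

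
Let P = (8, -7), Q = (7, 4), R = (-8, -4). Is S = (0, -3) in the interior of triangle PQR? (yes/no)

yes

Barycentric coordinates of S: (49/173, 40/173, 84/173).
The three coordinates are positive, positive, positive; a point is interior exactly when all three are positive.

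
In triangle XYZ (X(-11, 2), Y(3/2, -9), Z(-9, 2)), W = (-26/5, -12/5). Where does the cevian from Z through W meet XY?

Barycentric coordinates of W with respect to XYZ: (1/5, 2/5, 2/5).
On side XY the Z-coordinate is zero; dropping W's Z-weight 2/5 and renormalizing the remaining 1/5 : 2/5 gives weights 1/3, 2/3 on X, Y.
V = (1/3)·(-11, 2) + (2/3)·(3/2, -9) = (-8/3, -16/3).

(-8/3, -16/3)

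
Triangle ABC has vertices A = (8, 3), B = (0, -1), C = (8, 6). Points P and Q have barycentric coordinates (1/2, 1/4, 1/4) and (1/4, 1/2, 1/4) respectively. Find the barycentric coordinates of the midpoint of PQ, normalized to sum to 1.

(3/8, 3/8, 1/4)

Since both coordinate triples sum to 1, the midpoint's barycentrics are the componentwise average.
(1/2+1/4)/2 = 3/8; similarly 3/8 and 1/4.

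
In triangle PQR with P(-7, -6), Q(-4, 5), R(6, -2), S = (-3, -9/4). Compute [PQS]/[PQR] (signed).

[PQR] = ½·((-7)·(5−(-2)) + (-4)·(-2−(-6)) + 6·(-6−5)) = ½·(-49 − 16 − 66) = -131/2.
[PQS] = ½·((-7)·(5−(-9/4)) + (-4)·(-9/4−(-6)) + (-3)·(-6−5)) = ½·(-203/4 − 15 + 33) = -131/8, so the ratio is (-131/8)/(-131/2) = 1/4.

1/4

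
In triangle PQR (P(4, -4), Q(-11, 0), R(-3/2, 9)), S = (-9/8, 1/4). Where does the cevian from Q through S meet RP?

(13/6, 1/3)

Barycentric coordinates of S with respect to PQR: (1/2, 1/4, 1/4).
On side RP the Q-coordinate is zero; dropping S's Q-weight 1/4 and renormalizing the remaining 1/4 : 1/2 gives weights 1/3, 2/3 on R, P.
T = (1/3)·(-3/2, 9) + (2/3)·(4, -4) = (13/6, 1/3).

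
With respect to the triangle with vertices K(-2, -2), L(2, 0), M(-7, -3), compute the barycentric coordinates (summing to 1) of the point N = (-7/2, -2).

Signed area of the reference triangle: [KLM] = ½·((-2)·(0−(-3)) + 2·(-3−(-2)) + (-7)·(-2−0)) = ½·(-6 − 2 + 14) = 3.
[NLM] = ½·((-7/2)·(0−(-3)) + 2·(-3−(-2)) + (-7)·(-2−0)) = ½·(-21/2 − 2 + 14) = 3/4, so the K-coordinate is (3/4)/3 = 1/4.
[KNM] = ½·((-2)·(-2−(-3)) + (-7/2)·(-3−(-2)) + (-7)·(-2−(-2))) = ½·(-2 + 7/2 + 0) = 3/4, so the L-coordinate is 1/4.
[KLN] = ½·((-2)·(0−(-2)) + 2·(-2−(-2)) + (-7/2)·(-2−0)) = ½·(-4 + 0 + 7) = 3/2, so the M-coordinate is 1/2.
Check: 1/4 + 1/4 + 1/2 = 1.

(1/4, 1/4, 1/2)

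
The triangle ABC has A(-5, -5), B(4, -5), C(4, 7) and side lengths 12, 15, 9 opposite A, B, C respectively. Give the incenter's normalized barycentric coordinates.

The incenter has barycentric coordinates proportional to the opposite side lengths: (12 : 15 : 9).
Normalizing by 12+15+9 = 36 gives (1/3, 5/12, 1/4).

(1/3, 5/12, 1/4)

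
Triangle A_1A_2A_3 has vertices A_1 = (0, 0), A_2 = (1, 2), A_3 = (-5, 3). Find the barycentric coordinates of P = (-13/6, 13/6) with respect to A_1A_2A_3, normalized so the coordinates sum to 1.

Signed area of the reference triangle: [A_1A_2A_3] = ½·(0·(2−3) + 1·(3−0) + (-5)·(0−2)) = ½·(0 + 3 + 10) = 13/2.
[PA_2A_3] = ½·((-13/6)·(2−3) + 1·(3−(13/6)) + (-5)·(13/6−2)) = ½·(13/6 + 5/6 − 5/6) = 13/12, so the A_1-coordinate is (13/12)/(13/2) = 1/6.
[A_1PA_3] = ½·(0·(13/6−3) + (-13/6)·(3−0) + (-5)·(0−(13/6))) = ½·(0 − 13/2 + 65/6) = 13/6, so the A_2-coordinate is 1/3.
[A_1A_2P] = ½·(0·(2−(13/6)) + 1·(13/6−0) + (-13/6)·(0−2)) = ½·(0 + 13/6 + 13/3) = 13/4, so the A_3-coordinate is 1/2.
Check: 1/6 + 1/3 + 1/2 = 1.

(1/6, 1/3, 1/2)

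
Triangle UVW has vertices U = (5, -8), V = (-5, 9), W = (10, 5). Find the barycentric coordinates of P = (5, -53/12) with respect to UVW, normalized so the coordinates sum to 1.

Signed area of the reference triangle: [UVW] = ½·(5·(9−5) + (-5)·(5−(-8)) + 10·(-8−9)) = ½·(20 − 65 − 170) = -215/2.
[PVW] = ½·(5·(9−5) + (-5)·(5−(-53/12)) + 10·(-53/12−9)) = ½·(20 − 565/12 − 805/6) = -645/8, so the U-coordinate is (-645/8)/(-215/2) = 3/4.
[UPW] = ½·(5·(-53/12−5) + 5·(5−(-8)) + 10·(-8−(-53/12))) = ½·(-565/12 + 65 − 215/6) = -215/24, so the V-coordinate is 1/12.
[UVP] = ½·(5·(9−(-53/12)) + (-5)·(-53/12−(-8)) + 5·(-8−9)) = ½·(805/12 − 215/12 − 85) = -215/12, so the W-coordinate is 1/6.
Check: 3/4 + 1/12 + 1/6 = 1.

(3/4, 1/12, 1/6)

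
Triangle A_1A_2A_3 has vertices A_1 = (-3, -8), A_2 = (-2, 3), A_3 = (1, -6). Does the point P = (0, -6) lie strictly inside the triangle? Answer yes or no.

yes

Barycentric coordinates of P: (3/14, 1/21, 31/42).
The three coordinates are positive, positive, positive; a point is interior exactly when all three are positive.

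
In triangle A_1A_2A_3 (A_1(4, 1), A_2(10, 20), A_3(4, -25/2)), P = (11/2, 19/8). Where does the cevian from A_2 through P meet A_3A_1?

(4, -7/2)

Barycentric coordinates of P with respect to A_1A_2A_3: (1/2, 1/4, 1/4).
On side A_3A_1 the A_2-coordinate is zero; dropping P's A_2-weight 1/4 and renormalizing the remaining 1/4 : 1/2 gives weights 1/3, 2/3 on A_3, A_1.
Q = (1/3)·(4, -25/2) + (2/3)·(4, 1) = (4, -7/2).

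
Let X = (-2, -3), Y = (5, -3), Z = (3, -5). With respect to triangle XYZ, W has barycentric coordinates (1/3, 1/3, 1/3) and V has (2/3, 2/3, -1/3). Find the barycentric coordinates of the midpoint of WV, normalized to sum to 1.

Since both coordinate triples sum to 1, the midpoint's barycentrics are the componentwise average.
(1/3+2/3)/2 = 1/2; similarly 1/2 and 0.

(1/2, 1/2, 0)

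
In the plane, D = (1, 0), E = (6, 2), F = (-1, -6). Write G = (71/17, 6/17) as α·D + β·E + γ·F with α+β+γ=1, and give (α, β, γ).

(2/17, 12/17, 3/17)

Signed area of the reference triangle: [DEF] = ½·(1·(2−(-6)) + 6·(-6−0) + (-1)·(0−2)) = ½·(8 − 36 + 2) = -13.
[GEF] = ½·((71/17)·(2−(-6)) + 6·(-6−(6/17)) + (-1)·(6/17−2)) = ½·(568/17 − 648/17 + 28/17) = -26/17, so the D-coordinate is (-26/17)/(-13) = 2/17.
[DGF] = ½·(1·(6/17−(-6)) + (71/17)·(-6−0) + (-1)·(0−(6/17))) = ½·(108/17 − 426/17 + 6/17) = -156/17, so the E-coordinate is 12/17.
[DEG] = ½·(1·(2−(6/17)) + 6·(6/17−0) + (71/17)·(0−2)) = ½·(28/17 + 36/17 − 142/17) = -39/17, so the F-coordinate is 3/17.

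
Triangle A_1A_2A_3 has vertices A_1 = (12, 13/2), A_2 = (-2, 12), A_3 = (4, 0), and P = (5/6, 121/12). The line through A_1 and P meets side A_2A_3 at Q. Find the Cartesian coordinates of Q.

(-7/5, 54/5)

Barycentric coordinates of P with respect to A_1A_2A_3: (1/6, 3/4, 1/12).
On side A_2A_3 the A_1-coordinate is zero; dropping P's A_1-weight 1/6 and renormalizing the remaining 3/4 : 1/12 gives weights 9/10, 1/10 on A_2, A_3.
Q = (9/10)·(-2, 12) + (1/10)·(4, 0) = (-7/5, 54/5).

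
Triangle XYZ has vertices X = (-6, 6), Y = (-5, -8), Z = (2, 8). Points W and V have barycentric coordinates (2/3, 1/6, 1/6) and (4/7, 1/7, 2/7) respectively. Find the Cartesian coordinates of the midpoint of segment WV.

Barycentric coordinates of the midpoint are the average: (13/21, 13/84, 19/84).
Converting: (13/21)·X + (13/84)·Y + (19/84)·Z = (-113/28, 30/7).

(-113/28, 30/7)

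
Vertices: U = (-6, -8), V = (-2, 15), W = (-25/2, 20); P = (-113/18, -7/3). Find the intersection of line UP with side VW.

Barycentric coordinates of P with respect to UVW: (7/9, 1/9, 1/9).
On side VW the U-coordinate is zero; dropping P's U-weight 7/9 and renormalizing the remaining 1/9 : 1/9 gives weights 1/2, 1/2 on V, W.
Q = (1/2)·(-2, 15) + (1/2)·(-25/2, 20) = (-29/4, 35/2).

(-29/4, 35/2)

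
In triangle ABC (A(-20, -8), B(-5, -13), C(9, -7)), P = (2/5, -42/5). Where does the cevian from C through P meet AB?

(-25/2, -21/2)

Barycentric coordinates of P with respect to ABC: (1/5, 1/5, 3/5).
On side AB the C-coordinate is zero; dropping P's C-weight 3/5 and renormalizing the remaining 1/5 : 1/5 gives weights 1/2, 1/2 on A, B.
Q = (1/2)·(-20, -8) + (1/2)·(-5, -13) = (-25/2, -21/2).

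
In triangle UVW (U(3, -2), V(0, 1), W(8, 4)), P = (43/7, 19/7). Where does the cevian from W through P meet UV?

Barycentric coordinates of P with respect to UVW: (1/7, 1/7, 5/7).
On side UV the W-coordinate is zero; dropping P's W-weight 5/7 and renormalizing the remaining 1/7 : 1/7 gives weights 1/2, 1/2 on U, V.
Q = (1/2)·(3, -2) + (1/2)·(0, 1) = (3/2, -1/2).

(3/2, -1/2)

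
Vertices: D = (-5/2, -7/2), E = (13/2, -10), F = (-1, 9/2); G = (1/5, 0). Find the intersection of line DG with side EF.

(7/8, 7/8)

Barycentric coordinates of G with respect to DEF: (1/5, 1/5, 3/5).
On side EF the D-coordinate is zero; dropping G's D-weight 1/5 and renormalizing the remaining 1/5 : 3/5 gives weights 1/4, 3/4 on E, F.
H = (1/4)·(13/2, -10) + (3/4)·(-1, 9/2) = (7/8, 7/8).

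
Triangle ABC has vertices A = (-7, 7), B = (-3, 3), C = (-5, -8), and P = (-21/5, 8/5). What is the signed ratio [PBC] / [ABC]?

1/5

[ABC] = ½·((-7)·(3−(-8)) + (-3)·(-8−7) + (-5)·(7−3)) = ½·(-77 + 45 − 20) = -26.
[PBC] = ½·((-21/5)·(3−(-8)) + (-3)·(-8−(8/5)) + (-5)·(8/5−3)) = ½·(-231/5 + 144/5 + 7) = -26/5, so the ratio is (-26/5)/(-26) = 1/5.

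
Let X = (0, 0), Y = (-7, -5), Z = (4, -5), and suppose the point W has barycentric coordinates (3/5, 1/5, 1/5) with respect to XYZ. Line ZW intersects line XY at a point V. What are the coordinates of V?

(-7/4, -5/4)

Line ZW meets XY where the Z-coordinate vanishes; zeroing W's Z-weight and renormalizing leaves X, Y-weights 3/5 : 1/5 → (3/4, 1/4).
So V = (3/4)·X + (1/4)·Y = (-7/4, -5/4).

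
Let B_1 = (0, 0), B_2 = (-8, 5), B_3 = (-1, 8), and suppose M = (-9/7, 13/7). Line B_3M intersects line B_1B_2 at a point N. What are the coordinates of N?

(-4/3, 5/6)

Barycentric coordinates of M with respect to B_1B_2B_3: (5/7, 1/7, 1/7).
On side B_1B_2 the B_3-coordinate is zero; dropping M's B_3-weight 1/7 and renormalizing the remaining 5/7 : 1/7 gives weights 5/6, 1/6 on B_1, B_2.
N = (5/6)·(0, 0) + (1/6)·(-8, 5) = (-4/3, 5/6).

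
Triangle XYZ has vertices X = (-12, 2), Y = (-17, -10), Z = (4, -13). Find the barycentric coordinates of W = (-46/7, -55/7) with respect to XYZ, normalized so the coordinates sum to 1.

Signed area of the reference triangle: [XYZ] = ½·((-12)·(-10−(-13)) + (-17)·(-13−2) + 4·(2−(-10))) = ½·(-36 + 255 + 48) = 267/2.
[WYZ] = ½·((-46/7)·(-10−(-13)) + (-17)·(-13−(-55/7)) + 4·(-55/7−(-10))) = ½·(-138/7 + 612/7 + 60/7) = 267/7, so the X-coordinate is (267/7)/(267/2) = 2/7.
[XWZ] = ½·((-12)·(-55/7−(-13)) + (-46/7)·(-13−2) + 4·(2−(-55/7))) = ½·(-432/7 + 690/7 + 276/7) = 267/7, so the Y-coordinate is 2/7.
[XYW] = ½·((-12)·(-10−(-55/7)) + (-17)·(-55/7−2) + (-46/7)·(2−(-10))) = ½·(180/7 + 1173/7 − 552/7) = 801/14, so the Z-coordinate is 3/7.

(2/7, 2/7, 3/7)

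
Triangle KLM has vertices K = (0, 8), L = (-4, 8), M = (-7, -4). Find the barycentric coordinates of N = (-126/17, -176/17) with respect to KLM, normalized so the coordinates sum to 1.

(5/17, -14/17, 26/17)

Signed area of the reference triangle: [KLM] = ½·(0·(8−(-4)) + (-4)·(-4−8) + (-7)·(8−8)) = ½·(0 + 48 + 0) = 24.
[NLM] = ½·((-126/17)·(8−(-4)) + (-4)·(-4−(-176/17)) + (-7)·(-176/17−8)) = ½·(-1512/17 − 432/17 + 2184/17) = 120/17, so the K-coordinate is (120/17)/24 = 5/17.
[KNM] = ½·(0·(-176/17−(-4)) + (-126/17)·(-4−8) + (-7)·(8−(-176/17))) = ½·(0 + 1512/17 − 2184/17) = -336/17, so the L-coordinate is -14/17.
[KLN] = ½·(0·(8−(-176/17)) + (-4)·(-176/17−8) + (-126/17)·(8−8)) = ½·(0 + 1248/17 + 0) = 624/17, so the M-coordinate is 26/17.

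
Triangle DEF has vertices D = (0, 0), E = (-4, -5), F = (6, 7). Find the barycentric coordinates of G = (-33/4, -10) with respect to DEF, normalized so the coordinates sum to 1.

(1/2, 9/8, -5/8)

Signed area of the reference triangle: [DEF] = ½·(0·(-5−7) + (-4)·(7−0) + 6·(0−(-5))) = ½·(0 − 28 + 30) = 1.
[GEF] = ½·((-33/4)·(-5−7) + (-4)·(7−(-10)) + 6·(-10−(-5))) = ½·(99 − 68 − 30) = 1/2, so the D-coordinate is (1/2)/1 = 1/2.
[DGF] = ½·(0·(-10−7) + (-33/4)·(7−0) + 6·(0−(-10))) = ½·(0 − 231/4 + 60) = 9/8, so the E-coordinate is 9/8.
[DEG] = ½·(0·(-5−(-10)) + (-4)·(-10−0) + (-33/4)·(0−(-5))) = ½·(0 + 40 − 165/4) = -5/8, so the F-coordinate is -5/8.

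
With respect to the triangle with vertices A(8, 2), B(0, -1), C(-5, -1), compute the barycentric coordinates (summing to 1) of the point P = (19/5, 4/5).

Signed area of the reference triangle: [ABC] = ½·(8·(-1−(-1)) + 0·(-1−2) + (-5)·(2−(-1))) = ½·(0 + 0 − 15) = -15/2.
[PBC] = ½·((19/5)·(-1−(-1)) + 0·(-1−(4/5)) + (-5)·(4/5−(-1))) = ½·(0 + 0 − 9) = -9/2, so the A-coordinate is (-9/2)/(-15/2) = 3/5.
[APC] = ½·(8·(4/5−(-1)) + (19/5)·(-1−2) + (-5)·(2−(4/5))) = ½·(72/5 − 57/5 − 6) = -3/2, so the B-coordinate is 1/5.
[ABP] = ½·(8·(-1−(4/5)) + 0·(4/5−2) + (19/5)·(2−(-1))) = ½·(-72/5 + 0 + 57/5) = -3/2, so the C-coordinate is 1/5.
Check: 3/5 + 1/5 + 1/5 = 1.

(3/5, 1/5, 1/5)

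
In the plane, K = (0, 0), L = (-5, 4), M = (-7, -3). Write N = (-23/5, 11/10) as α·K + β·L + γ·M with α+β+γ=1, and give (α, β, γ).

(1/5, 1/2, 3/10)

Signed area of the reference triangle: [KLM] = ½·(0·(4−(-3)) + (-5)·(-3−0) + (-7)·(0−4)) = ½·(0 + 15 + 28) = 43/2.
[NLM] = ½·((-23/5)·(4−(-3)) + (-5)·(-3−(11/10)) + (-7)·(11/10−4)) = ½·(-161/5 + 41/2 + 203/10) = 43/10, so the K-coordinate is (43/10)/(43/2) = 1/5.
[KNM] = ½·(0·(11/10−(-3)) + (-23/5)·(-3−0) + (-7)·(0−(11/10))) = ½·(0 + 69/5 + 77/10) = 43/4, so the L-coordinate is 1/2.
[KLN] = ½·(0·(4−(11/10)) + (-5)·(11/10−0) + (-23/5)·(0−4)) = ½·(0 − 11/2 + 92/5) = 129/20, so the M-coordinate is 3/10.
Check: 1/5 + 1/2 + 3/10 = 1.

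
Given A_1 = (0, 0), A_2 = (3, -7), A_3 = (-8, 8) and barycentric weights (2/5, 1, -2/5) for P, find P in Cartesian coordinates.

(31/5, -51/5)

P = (2/5)·A_1 + 1·A_2 + (-2/5)·A_3.
x-coordinate: (2/5)·0 + 1·3 + (-2/5)·(-8) = 31/5.
y-coordinate: (2/5)·0 + 1·(-7) + (-2/5)·8 = -51/5.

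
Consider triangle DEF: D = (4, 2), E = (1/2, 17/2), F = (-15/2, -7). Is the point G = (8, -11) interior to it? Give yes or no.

Barycentric coordinates of G: (1089/425, -742/425, 78/425).
The three coordinates are positive, negative, positive; a point is interior exactly when all three are positive.

no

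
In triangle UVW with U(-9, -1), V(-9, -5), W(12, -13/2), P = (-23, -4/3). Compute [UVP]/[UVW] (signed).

-2/3

[UVW] = ½·((-9)·(-5−(-13/2)) + (-9)·(-13/2−(-1)) + 12·(-1−(-5))) = ½·(-27/2 + 99/2 + 48) = 42.
[UVP] = ½·((-9)·(-5−(-4/3)) + (-9)·(-4/3−(-1)) + (-23)·(-1−(-5))) = ½·(33 + 3 − 92) = -28, so the ratio is (-28)/42 = -2/3.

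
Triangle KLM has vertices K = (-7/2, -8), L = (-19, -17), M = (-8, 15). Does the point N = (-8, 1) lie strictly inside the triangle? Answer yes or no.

Barycentric coordinates of N: (154/397, 63/397, 180/397).
The three coordinates are positive, positive, positive; a point is interior exactly when all three are positive.

yes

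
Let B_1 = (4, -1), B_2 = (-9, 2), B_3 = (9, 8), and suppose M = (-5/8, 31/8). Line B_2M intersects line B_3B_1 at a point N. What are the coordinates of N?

Barycentric coordinates of M with respect to B_1B_2B_3: (1/8, 1/2, 3/8).
On side B_3B_1 the B_2-coordinate is zero; dropping M's B_2-weight 1/2 and renormalizing the remaining 3/8 : 1/8 gives weights 3/4, 1/4 on B_3, B_1.
N = (3/4)·(9, 8) + (1/4)·(4, -1) = (31/4, 23/4).

(31/4, 23/4)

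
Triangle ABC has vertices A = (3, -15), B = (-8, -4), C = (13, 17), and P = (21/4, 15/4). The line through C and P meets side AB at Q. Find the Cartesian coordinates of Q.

(-5/2, -19/2)

Barycentric coordinates of P with respect to ABC: (1/4, 1/4, 1/2).
On side AB the C-coordinate is zero; dropping P's C-weight 1/2 and renormalizing the remaining 1/4 : 1/4 gives weights 1/2, 1/2 on A, B.
Q = (1/2)·(3, -15) + (1/2)·(-8, -4) = (-5/2, -19/2).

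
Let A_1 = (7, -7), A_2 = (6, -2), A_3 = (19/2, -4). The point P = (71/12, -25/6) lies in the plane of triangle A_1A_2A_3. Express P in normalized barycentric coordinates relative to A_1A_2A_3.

(1/2, 2/3, -1/6)

Signed area of the reference triangle: [A_1A_2A_3] = ½·(7·(-2−(-4)) + 6·(-4−(-7)) + (19/2)·(-7−(-2))) = ½·(14 + 18 − 95/2) = -31/4.
[PA_2A_3] = ½·((71/12)·(-2−(-4)) + 6·(-4−(-25/6)) + (19/2)·(-25/6−(-2))) = ½·(71/6 + 1 − 247/12) = -31/8, so the A_1-coordinate is (-31/8)/(-31/4) = 1/2.
[A_1PA_3] = ½·(7·(-25/6−(-4)) + (71/12)·(-4−(-7)) + (19/2)·(-7−(-25/6))) = ½·(-7/6 + 71/4 − 323/12) = -31/6, so the A_2-coordinate is 2/3.
[A_1A_2P] = ½·(7·(-2−(-25/6)) + 6·(-25/6−(-7)) + (71/12)·(-7−(-2))) = ½·(91/6 + 17 − 355/12) = 31/24, so the A_3-coordinate is -1/6.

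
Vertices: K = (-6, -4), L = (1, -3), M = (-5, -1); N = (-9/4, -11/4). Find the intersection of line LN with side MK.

Barycentric coordinates of N with respect to KLM: (1/4, 1/2, 1/4).
On side MK the L-coordinate is zero; dropping N's L-weight 1/2 and renormalizing the remaining 1/4 : 1/4 gives weights 1/2, 1/2 on M, K.
J = (1/2)·(-5, -1) + (1/2)·(-6, -4) = (-11/2, -5/2).

(-11/2, -5/2)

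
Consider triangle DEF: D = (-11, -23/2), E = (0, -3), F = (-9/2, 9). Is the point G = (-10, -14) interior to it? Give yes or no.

Barycentric coordinates of G: (226/227, 49/227, -48/227).
The three coordinates are positive, positive, negative; a point is interior exactly when all three are positive.

no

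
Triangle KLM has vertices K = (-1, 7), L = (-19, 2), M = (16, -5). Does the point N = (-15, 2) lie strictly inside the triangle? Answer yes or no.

yes

Barycentric coordinates of N: (4/43, 253/301, 20/301).
The three coordinates are positive, positive, positive; a point is interior exactly when all three are positive.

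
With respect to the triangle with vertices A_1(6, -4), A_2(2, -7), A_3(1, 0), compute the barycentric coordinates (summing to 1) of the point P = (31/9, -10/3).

Signed area of the reference triangle: [A_1A_2A_3] = ½·(6·(-7−0) + 2·(0−(-4)) + 1·(-4−(-7))) = ½·(-42 + 8 + 3) = -31/2.
[PA_2A_3] = ½·((31/9)·(-7−0) + 2·(0−(-10/3)) + 1·(-10/3−(-7))) = ½·(-217/9 + 20/3 + 11/3) = -62/9, so the A_1-coordinate is (-62/9)/(-31/2) = 4/9.
[A_1PA_3] = ½·(6·(-10/3−0) + (31/9)·(0−(-4)) + 1·(-4−(-10/3))) = ½·(-20 + 124/9 − 2/3) = -31/9, so the A_2-coordinate is 2/9.
[A_1A_2P] = ½·(6·(-7−(-10/3)) + 2·(-10/3−(-4)) + (31/9)·(-4−(-7))) = ½·(-22 + 4/3 + 31/3) = -31/6, so the A_3-coordinate is 1/3.

(4/9, 2/9, 1/3)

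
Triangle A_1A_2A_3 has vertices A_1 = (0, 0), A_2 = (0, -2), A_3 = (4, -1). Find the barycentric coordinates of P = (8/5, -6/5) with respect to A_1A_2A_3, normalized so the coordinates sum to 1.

(1/5, 2/5, 2/5)

Signed area of the reference triangle: [A_1A_2A_3] = ½·(0·(-2−(-1)) + 0·(-1−0) + 4·(0−(-2))) = ½·(0 + 0 + 8) = 4.
[PA_2A_3] = ½·((8/5)·(-2−(-1)) + 0·(-1−(-6/5)) + 4·(-6/5−(-2))) = ½·(-8/5 + 0 + 16/5) = 4/5, so the A_1-coordinate is (4/5)/4 = 1/5.
[A_1PA_3] = ½·(0·(-6/5−(-1)) + (8/5)·(-1−0) + 4·(0−(-6/5))) = ½·(0 − 8/5 + 24/5) = 8/5, so the A_2-coordinate is 2/5.
[A_1A_2P] = ½·(0·(-2−(-6/5)) + 0·(-6/5−0) + (8/5)·(0−(-2))) = ½·(0 + 0 + 16/5) = 8/5, so the A_3-coordinate is 2/5.
Check: 1/5 + 2/5 + 2/5 = 1.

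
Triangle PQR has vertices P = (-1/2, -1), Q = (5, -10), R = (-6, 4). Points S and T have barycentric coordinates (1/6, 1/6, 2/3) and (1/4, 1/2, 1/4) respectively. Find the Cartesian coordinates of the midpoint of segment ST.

(-19/16, -41/24)

Barycentric coordinates of the midpoint are the average: (5/24, 1/3, 11/24).
Converting: (5/24)·P + (1/3)·Q + (11/24)·R = (-19/16, -41/24).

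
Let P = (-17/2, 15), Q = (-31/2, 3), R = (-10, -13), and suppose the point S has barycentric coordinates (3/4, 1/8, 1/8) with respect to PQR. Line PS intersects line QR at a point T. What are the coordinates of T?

Line PS meets QR where the P-coordinate vanishes; zeroing S's P-weight and renormalizing leaves Q, R-weights 1/8 : 1/8 → (1/2, 1/2).
So T = (1/2)·Q + (1/2)·R = (-51/4, -5).

(-51/4, -5)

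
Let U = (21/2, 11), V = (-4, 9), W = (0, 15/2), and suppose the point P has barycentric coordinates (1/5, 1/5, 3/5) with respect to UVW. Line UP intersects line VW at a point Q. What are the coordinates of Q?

(-1, 63/8)

Line UP meets VW where the U-coordinate vanishes; zeroing P's U-weight and renormalizing leaves V, W-weights 1/5 : 3/5 → (1/4, 3/4).
So Q = (1/4)·V + (3/4)·W = (-1, 63/8).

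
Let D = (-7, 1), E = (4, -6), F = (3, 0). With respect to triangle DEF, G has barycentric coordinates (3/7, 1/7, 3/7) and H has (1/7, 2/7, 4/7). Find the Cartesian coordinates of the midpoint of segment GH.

Barycentric coordinates of the midpoint are the average: (2/7, 3/14, 1/2).
Converting: (2/7)·D + (3/14)·E + (1/2)·F = (5/14, -1).

(5/14, -1)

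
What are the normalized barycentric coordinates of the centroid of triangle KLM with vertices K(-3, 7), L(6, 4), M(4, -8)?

(1/3, 1/3, 1/3)

The centroid is the average of the vertices, so each weight is 1/3.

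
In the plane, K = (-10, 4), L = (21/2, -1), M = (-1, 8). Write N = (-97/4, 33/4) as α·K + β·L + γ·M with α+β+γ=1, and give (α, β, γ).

Signed area of the reference triangle: [KLM] = ½·((-10)·(-1−8) + (21/2)·(8−4) + (-1)·(4−(-1))) = ½·(90 + 42 − 5) = 127/2.
[NLM] = ½·((-97/4)·(-1−8) + (21/2)·(8−(33/4)) + (-1)·(33/4−(-1))) = ½·(873/4 − 21/8 − 37/4) = 1651/16, so the K-coordinate is (1651/16)/(127/2) = 13/8.
[KNM] = ½·((-10)·(33/4−8) + (-97/4)·(8−4) + (-1)·(4−(33/4))) = ½·(-5/2 − 97 + 17/4) = -381/8, so the L-coordinate is -3/4.
[KLN] = ½·((-10)·(-1−(33/4)) + (21/2)·(33/4−4) + (-97/4)·(4−(-1))) = ½·(185/2 + 357/8 − 485/4) = 127/16, so the M-coordinate is 1/8.
Check: 13/8 − 3/4 + 1/8 = 1.

(13/8, -3/4, 1/8)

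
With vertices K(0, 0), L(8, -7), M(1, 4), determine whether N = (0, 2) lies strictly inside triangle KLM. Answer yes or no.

Barycentric coordinates of N: (25/39, -2/39, 16/39).
The three coordinates are positive, negative, positive; a point is interior exactly when all three are positive.

no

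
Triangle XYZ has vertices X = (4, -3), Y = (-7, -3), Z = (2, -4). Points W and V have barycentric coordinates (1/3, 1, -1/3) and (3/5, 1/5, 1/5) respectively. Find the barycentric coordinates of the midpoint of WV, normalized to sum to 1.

Since both coordinate triples sum to 1, the midpoint's barycentrics are the componentwise average.
(1/3+3/5)/2 = 7/15; similarly 3/5 and -1/15.

(7/15, 3/5, -1/15)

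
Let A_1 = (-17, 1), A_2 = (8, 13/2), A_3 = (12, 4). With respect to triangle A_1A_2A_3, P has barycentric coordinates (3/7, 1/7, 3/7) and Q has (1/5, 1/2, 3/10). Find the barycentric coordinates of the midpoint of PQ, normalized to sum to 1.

Since both coordinate triples sum to 1, the midpoint's barycentrics are the componentwise average.
(3/7+1/5)/2 = 11/35; similarly 9/28 and 51/140.

(11/35, 9/28, 51/140)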